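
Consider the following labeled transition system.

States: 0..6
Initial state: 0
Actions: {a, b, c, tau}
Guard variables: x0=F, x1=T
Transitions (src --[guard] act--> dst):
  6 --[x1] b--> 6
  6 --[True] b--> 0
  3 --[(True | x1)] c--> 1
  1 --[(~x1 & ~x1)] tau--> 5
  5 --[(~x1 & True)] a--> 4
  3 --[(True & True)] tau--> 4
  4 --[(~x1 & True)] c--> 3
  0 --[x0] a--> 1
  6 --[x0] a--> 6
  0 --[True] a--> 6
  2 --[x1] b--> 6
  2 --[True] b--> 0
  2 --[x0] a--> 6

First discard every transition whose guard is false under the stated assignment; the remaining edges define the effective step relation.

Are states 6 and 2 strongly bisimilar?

Refine partition for ~:
  P[0] = {{0,1,2,3,4,5,6}}
  P[1] = {{0},{1,4,5},{2,6},{3}}
stable after 2 split(s): 4 block(s)
[6]={2,6}  [2]={2,6}

Answer: BISIMILAR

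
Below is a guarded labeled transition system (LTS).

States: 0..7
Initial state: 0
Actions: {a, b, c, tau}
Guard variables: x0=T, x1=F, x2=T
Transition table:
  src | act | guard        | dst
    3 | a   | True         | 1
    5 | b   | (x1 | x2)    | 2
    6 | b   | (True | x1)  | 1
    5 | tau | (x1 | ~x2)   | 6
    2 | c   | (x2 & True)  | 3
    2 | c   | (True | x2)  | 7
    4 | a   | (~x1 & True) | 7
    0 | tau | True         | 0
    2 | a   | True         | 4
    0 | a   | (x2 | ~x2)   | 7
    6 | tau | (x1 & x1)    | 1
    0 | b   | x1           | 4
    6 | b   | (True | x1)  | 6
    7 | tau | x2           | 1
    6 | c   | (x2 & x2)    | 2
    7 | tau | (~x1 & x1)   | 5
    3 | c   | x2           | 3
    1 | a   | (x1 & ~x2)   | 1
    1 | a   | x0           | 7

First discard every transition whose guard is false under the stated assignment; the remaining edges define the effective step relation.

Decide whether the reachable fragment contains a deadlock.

R = {0,1,7}
  0: a→7  tau→0  [deg 2]
  1: a→7  [deg 1]
  7: tau→1  [deg 1]

Answer: DEADLOCK-FREE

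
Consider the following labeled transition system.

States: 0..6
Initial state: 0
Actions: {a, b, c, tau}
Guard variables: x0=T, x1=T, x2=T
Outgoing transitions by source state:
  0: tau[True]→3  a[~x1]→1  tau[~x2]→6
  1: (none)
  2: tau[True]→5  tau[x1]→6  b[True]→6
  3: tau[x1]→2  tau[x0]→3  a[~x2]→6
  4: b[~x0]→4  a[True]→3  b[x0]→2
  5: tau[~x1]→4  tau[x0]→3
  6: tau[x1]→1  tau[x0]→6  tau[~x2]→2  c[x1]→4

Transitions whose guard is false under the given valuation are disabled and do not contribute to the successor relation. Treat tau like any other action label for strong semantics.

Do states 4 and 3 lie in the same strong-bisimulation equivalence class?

Bisimulation quotient by refinement:
  round 0: {{0,1,2,3,4,5,6}}
  round 1: {{0,3,5},{1},{2},{4},{6}}
  round 2: {{0,5},{1},{2},{3},{4},{6}}
stable after 3 split(s): 6 block(s)
[4]={4}  [3]={3}

Answer: NOT BISIMILAR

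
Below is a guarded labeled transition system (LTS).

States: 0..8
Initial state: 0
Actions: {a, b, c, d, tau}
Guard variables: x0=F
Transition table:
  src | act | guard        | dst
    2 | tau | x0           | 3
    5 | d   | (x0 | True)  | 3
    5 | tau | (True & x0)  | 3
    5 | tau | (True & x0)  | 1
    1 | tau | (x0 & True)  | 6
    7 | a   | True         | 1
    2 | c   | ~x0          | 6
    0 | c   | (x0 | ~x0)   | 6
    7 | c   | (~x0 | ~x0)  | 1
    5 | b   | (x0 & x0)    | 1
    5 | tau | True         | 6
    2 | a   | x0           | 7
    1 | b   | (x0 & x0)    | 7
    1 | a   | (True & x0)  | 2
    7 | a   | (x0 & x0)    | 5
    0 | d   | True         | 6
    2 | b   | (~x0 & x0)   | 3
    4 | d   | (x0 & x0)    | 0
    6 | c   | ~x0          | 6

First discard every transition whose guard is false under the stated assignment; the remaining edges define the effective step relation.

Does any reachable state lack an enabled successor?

Reachable = {0,6}
  0: c→6  d→6  [deg 2]
  6: c→6  [deg 1]

Answer: DEADLOCK-FREE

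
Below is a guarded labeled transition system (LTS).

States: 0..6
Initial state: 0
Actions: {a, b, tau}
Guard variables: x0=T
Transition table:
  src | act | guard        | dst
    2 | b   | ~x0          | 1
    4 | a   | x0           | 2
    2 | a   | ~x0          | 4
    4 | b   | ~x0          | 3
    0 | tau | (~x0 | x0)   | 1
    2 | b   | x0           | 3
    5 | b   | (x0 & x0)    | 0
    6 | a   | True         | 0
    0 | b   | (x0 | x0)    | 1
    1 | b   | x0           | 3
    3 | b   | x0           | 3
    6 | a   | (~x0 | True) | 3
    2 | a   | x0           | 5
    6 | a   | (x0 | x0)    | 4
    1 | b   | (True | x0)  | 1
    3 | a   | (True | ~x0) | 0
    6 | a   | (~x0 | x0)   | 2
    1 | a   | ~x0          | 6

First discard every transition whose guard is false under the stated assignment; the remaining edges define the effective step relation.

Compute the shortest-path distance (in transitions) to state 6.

Answer: UNREACHABLE

Trace:
Layered search for 6:
  L0 = {0}
  L1 = {1}
  L2 = {3}
6 never appears.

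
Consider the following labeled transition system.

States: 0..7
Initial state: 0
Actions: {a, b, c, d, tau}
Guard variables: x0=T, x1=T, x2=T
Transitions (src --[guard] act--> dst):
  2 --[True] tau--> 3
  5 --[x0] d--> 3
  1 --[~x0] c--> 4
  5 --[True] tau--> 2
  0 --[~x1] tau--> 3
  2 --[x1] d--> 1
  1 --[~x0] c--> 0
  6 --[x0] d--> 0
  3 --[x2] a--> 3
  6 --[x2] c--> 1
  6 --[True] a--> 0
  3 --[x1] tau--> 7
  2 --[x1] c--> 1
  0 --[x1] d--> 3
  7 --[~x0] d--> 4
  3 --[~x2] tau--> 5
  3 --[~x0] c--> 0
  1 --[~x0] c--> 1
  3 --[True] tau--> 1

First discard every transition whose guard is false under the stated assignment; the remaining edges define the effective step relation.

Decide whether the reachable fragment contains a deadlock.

R = {0,1,3,7}
  0: d→3  [deg 1]
  1: ∅  [no exit]
  3: a→3  tau→1  tau→7  [deg 3]
  7: ∅  [no exit]
Path to 1: d·tau

Answer: DEADLOCK at state 1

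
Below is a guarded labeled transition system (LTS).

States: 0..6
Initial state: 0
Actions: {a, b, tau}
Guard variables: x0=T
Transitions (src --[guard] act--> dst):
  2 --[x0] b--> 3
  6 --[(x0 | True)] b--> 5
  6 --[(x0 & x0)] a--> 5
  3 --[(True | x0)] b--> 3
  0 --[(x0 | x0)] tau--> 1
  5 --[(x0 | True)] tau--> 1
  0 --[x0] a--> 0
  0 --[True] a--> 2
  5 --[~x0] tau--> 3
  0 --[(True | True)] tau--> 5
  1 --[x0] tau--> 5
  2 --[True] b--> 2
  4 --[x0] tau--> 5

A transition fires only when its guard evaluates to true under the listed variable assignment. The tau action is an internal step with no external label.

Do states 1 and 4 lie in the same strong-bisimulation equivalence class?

Answer: BISIMILAR

Working:
Refine partition for ~:
  P[0] = {{0,1,2,3,4,5,6}}
  P[1] = {{0},{1,4,5},{2,3},{6}}
4 equivalence class(es) (converged in 2)
1∈{1,4,5}, 4∈{1,4,5}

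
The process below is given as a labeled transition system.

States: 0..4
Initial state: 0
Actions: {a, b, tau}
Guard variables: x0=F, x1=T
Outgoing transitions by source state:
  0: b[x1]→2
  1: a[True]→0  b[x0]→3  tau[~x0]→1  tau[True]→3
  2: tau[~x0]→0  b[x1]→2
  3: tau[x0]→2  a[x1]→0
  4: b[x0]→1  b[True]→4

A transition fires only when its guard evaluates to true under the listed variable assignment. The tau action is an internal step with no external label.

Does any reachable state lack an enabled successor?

Reachable = {0,2}
  0: b→2  [deg 1]
  2: b→2  tau→0  [deg 2]

Answer: DEADLOCK-FREE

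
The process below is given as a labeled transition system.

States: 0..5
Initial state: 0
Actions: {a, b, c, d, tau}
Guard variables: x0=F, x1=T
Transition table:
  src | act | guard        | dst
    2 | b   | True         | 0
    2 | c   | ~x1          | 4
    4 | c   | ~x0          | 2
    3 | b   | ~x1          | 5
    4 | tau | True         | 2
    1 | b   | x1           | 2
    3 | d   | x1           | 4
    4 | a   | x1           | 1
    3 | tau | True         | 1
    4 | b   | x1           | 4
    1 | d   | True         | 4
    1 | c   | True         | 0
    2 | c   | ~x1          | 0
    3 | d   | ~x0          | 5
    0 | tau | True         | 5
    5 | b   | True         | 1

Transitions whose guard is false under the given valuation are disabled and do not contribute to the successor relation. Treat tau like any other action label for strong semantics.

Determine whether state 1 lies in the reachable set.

Answer: REACHABLE

Trace:
13 transition(s) survive guard evaluation.
depth 0: {0}
depth 1: {5}  now seen {0,5}
depth 2: {1}  now seen {0,1,5}
depth 3: {2,4}  now seen {0,1,2,4,5}
Reach set: {0,1,2,4,5}
witness 1: tau·b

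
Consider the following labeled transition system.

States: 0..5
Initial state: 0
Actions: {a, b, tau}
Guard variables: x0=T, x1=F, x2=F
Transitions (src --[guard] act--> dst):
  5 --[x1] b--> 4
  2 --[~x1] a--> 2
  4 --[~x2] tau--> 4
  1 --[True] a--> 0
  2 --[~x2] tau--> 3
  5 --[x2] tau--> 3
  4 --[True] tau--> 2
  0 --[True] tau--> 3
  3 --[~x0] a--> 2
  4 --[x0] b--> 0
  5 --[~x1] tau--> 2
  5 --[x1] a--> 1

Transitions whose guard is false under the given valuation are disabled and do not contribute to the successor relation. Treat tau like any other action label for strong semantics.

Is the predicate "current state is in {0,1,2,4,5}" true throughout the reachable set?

Answer: INVARIANT VIOLATED at state 3

Analysis:
Safe = {0,1,2,4,5}
Reachable = {0,3}
  0: ✓
  3: outside
reach 3 via tau — violates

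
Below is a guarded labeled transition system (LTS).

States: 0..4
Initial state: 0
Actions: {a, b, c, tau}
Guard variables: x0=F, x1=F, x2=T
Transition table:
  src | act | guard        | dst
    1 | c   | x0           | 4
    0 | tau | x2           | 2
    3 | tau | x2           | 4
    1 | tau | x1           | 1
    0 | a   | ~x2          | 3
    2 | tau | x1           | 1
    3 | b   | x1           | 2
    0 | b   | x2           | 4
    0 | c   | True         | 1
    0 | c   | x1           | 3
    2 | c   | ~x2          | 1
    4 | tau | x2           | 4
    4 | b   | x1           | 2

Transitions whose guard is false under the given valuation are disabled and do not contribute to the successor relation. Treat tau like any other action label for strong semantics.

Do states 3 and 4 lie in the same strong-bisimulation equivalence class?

Compute ~ classes (split until stable):
  round 0: {{0,1,2,3,4}}
  round 1: {{0},{1,2},{3,4}}
Fixed point at round 2; 3 class(es).
3∈{3,4}, 4∈{3,4}

Answer: BISIMILAR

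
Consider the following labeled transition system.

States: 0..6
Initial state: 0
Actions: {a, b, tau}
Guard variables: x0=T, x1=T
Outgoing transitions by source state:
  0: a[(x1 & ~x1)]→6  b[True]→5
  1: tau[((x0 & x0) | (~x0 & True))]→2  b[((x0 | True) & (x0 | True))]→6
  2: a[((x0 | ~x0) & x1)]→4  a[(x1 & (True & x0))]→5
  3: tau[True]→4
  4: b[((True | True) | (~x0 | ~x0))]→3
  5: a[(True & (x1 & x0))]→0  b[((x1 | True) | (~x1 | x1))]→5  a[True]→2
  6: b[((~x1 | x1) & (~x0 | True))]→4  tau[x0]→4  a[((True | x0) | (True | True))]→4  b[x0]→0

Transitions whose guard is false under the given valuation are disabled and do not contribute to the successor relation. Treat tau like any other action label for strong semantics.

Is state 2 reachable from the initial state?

Guard filter leaves 14 enabled edge(s).
depth 0: {0}
depth 1: {5}  total {0,5}
depth 2: {2}  total {0,2,5}
depth 3: {4}  total {0,2,4,5}
depth 4: {3}  total {0,2,3,4,5}
Reach set: {0,2,3,4,5}
Path to 2: b·a

Answer: REACHABLE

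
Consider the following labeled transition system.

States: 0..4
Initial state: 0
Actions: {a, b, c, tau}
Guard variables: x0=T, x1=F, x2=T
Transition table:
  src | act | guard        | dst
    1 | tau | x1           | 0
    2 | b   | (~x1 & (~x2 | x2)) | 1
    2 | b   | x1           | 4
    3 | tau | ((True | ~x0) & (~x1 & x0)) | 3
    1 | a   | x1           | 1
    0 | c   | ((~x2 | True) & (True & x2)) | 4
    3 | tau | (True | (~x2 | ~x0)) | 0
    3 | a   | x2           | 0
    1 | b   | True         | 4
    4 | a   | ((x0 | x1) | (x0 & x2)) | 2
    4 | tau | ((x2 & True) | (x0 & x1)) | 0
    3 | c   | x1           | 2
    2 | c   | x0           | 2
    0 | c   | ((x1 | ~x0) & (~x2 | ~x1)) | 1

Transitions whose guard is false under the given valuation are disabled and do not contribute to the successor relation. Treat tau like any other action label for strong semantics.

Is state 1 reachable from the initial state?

Guard filter leaves 9 enabled edge(s).
Layer 0: {0}
Layer 1: {4}  total {0,4}
Layer 2: {2}  total {0,2,4}
Layer 3: {1}  total {0,1,2,4}
Reachable = {0,1,2,4}
trace reaching 1: c·a·b

Answer: REACHABLE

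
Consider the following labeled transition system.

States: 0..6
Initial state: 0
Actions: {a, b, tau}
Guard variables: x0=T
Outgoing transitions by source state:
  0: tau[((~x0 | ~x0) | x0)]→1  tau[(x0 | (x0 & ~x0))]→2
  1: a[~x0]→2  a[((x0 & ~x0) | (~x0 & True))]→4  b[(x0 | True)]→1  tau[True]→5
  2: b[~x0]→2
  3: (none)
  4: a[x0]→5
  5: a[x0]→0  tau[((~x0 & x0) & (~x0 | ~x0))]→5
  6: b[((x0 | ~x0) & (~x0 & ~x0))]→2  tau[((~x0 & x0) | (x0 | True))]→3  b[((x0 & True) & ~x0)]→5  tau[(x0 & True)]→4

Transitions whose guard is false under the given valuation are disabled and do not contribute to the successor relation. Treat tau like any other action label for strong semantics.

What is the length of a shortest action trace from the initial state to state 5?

Answer: 2

Analysis:
Breadth-first toward 5:
  L0 = {0}
  L1 = {1,2}
  L2 = {5}
first hit 5 at d=2 via tau·tau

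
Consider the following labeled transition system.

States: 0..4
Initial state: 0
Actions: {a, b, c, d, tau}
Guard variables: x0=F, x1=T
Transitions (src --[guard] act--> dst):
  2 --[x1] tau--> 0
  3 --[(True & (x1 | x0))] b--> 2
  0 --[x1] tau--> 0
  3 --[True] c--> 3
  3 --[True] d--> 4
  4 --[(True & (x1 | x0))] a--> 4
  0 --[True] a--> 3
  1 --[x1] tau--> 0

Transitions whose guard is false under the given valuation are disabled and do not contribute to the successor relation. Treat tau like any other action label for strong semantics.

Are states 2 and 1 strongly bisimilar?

Bisimulation quotient by refinement:
  π0 = {{0,1,2,3,4}}
  π1 = {{0},{1,2},{3},{4}}
stable after 2 split(s): 4 block(s)
2∈{1,2}, 1∈{1,2}

Answer: BISIMILAR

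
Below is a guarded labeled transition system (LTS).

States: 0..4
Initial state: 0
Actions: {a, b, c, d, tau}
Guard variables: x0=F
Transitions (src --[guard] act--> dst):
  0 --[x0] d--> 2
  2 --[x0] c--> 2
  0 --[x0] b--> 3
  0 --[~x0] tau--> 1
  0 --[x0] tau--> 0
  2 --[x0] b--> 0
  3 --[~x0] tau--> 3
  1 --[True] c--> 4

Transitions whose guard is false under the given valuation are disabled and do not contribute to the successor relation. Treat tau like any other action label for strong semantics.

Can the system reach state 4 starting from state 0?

Answer: REACHABLE

Trace:
After dropping false guards: 3 live edges.
L0 = {0}
L1 = {1}  total {0,1}
L2 = {4}  total {0,1,4}
Reach set: {0,1,4}
trace reaching 4: tau·c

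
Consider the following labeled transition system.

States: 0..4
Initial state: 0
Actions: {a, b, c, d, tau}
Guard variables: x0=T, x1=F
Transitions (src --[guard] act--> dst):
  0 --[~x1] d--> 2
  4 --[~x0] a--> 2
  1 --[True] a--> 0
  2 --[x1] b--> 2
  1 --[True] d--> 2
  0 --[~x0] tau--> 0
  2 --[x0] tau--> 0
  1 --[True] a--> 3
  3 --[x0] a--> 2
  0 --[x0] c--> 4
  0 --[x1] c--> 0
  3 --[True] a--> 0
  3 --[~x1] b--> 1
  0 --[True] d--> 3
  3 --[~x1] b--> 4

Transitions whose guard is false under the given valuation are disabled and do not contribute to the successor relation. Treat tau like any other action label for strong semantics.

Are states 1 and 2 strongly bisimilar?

Bisimulation quotient by refinement:
  P[0] = {{0,1,2,3,4}}
  P[1] = {{0},{1},{2},{3},{4}}
5 equivalence class(es) (converged in 2)
class of 1: {1}; class of 2: {2}

Answer: NOT BISIMILAR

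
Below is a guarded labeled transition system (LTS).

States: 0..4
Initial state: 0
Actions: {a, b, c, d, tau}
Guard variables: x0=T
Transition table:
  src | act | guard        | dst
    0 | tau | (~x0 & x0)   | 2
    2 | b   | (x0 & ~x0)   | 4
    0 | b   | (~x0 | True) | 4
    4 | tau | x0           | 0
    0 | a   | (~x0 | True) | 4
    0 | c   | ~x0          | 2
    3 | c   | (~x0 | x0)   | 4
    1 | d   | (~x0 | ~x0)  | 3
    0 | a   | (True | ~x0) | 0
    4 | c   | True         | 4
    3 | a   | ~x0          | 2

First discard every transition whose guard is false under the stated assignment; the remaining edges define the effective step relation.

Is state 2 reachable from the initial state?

Answer: UNREACHABLE

Trace:
6 transition(s) survive guard evaluation.
depth 0: {0}
depth 1: {4}  cumulative {0,4}
Reachable = {0,4}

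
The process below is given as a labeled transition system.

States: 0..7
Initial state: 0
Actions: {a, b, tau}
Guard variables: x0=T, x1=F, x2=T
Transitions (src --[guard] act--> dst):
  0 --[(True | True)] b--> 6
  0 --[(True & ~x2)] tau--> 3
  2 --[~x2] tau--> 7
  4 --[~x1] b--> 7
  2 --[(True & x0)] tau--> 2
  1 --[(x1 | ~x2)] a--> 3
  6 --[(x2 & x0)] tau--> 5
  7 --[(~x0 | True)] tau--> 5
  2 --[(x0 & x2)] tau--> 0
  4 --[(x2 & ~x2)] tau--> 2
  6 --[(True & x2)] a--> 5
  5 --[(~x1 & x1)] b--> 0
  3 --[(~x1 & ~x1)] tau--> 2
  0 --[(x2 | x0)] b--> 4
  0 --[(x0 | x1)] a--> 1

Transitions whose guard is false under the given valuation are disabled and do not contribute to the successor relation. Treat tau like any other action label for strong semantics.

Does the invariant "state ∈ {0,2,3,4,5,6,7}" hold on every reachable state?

Answer: INVARIANT VIOLATED at state 1

Trace:
Inv-set: {0,2,3,4,5,6,7}
Reach set: {0,1,4,5,6,7}
  0: safe
  1: outside
  4: safe
  5: safe
  6: safe
  7: safe
counterexample path to 1: a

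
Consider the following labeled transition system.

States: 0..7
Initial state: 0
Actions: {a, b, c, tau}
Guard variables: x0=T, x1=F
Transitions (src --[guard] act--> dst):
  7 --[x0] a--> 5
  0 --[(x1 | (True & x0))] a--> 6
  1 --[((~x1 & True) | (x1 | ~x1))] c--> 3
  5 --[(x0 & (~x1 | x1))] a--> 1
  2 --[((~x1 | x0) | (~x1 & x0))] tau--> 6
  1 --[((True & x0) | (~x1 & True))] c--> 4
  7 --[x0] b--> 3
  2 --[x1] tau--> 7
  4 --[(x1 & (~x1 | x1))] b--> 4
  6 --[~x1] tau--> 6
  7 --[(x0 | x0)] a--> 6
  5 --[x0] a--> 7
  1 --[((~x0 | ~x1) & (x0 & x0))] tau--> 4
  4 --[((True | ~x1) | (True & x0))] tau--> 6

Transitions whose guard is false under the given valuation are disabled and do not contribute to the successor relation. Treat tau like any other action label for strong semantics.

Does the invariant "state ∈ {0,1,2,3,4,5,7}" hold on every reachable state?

Safe = {0,1,2,3,4,5,7}
Reach set: {0,6}
  0: ✓
  6: outside
counterexample path to 6: a

Answer: INVARIANT VIOLATED at state 6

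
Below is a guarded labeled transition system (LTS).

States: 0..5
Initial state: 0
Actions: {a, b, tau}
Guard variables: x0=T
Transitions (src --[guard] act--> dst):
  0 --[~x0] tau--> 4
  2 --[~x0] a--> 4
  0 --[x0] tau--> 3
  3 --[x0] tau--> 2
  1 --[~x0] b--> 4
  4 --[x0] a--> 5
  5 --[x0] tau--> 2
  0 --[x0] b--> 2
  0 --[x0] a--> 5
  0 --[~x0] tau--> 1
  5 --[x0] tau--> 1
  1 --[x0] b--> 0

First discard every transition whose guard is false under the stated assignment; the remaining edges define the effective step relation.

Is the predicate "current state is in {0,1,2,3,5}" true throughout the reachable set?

Safe = {0,1,2,3,5}
Reach set: {0,1,2,3,5}
  0: safe
  1: safe
  2: safe
  3: safe
  5: safe

Answer: INVARIANT HOLDS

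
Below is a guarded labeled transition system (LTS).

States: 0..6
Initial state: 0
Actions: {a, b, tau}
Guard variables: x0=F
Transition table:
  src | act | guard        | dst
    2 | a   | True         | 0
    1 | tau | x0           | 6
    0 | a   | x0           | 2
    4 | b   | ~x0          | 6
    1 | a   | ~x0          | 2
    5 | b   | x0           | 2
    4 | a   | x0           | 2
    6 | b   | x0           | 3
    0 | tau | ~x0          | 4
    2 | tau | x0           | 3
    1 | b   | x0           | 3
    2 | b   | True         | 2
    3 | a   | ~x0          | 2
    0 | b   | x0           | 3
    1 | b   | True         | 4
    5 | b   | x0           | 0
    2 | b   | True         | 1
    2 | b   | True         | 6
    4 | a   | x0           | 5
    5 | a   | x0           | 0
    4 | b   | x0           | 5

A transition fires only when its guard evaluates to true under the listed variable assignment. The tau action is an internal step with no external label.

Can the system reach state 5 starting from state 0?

After dropping false guards: 9 live edges.
L0 = {0}
L1 = {4}  cumulative {0,4}
L2 = {6}  cumulative {0,4,6}
R = {0,4,6}

Answer: UNREACHABLE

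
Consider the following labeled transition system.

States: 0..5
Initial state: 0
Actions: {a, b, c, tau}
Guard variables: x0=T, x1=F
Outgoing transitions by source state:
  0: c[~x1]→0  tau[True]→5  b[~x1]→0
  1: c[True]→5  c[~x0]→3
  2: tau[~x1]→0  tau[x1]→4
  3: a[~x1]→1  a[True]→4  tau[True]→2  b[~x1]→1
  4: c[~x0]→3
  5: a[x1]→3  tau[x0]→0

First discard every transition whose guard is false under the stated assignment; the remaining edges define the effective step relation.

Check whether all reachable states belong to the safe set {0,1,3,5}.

Answer: INVARIANT HOLDS

Working:
Allowed set {0,1,3,5}
Reach set: {0,5}
  0: ok
  5: ok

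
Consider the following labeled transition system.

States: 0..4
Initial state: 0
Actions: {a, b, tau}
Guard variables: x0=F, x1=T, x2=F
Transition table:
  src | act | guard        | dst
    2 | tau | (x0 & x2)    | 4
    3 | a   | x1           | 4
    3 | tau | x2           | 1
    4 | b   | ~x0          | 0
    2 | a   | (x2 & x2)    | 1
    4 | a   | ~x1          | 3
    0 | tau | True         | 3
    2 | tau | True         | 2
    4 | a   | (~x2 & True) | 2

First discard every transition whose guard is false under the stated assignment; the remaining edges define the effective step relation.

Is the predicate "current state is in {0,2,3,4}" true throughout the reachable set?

Answer: INVARIANT HOLDS

Trace:
Safe = {0,2,3,4}
Reachable = {0,2,3,4}
  0: ✓
  2: ✓
  3: ✓
  4: ✓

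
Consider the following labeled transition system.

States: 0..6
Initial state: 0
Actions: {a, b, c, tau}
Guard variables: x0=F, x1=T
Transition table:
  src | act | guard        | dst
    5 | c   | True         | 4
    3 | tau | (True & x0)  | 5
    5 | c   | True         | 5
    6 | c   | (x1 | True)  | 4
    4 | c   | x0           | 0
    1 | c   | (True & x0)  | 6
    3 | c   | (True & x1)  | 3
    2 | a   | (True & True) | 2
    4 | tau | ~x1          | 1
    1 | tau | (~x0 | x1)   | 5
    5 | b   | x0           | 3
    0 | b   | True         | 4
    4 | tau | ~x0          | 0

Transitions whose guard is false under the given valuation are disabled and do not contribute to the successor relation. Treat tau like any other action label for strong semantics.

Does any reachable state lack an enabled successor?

Answer: DEADLOCK-FREE

Trace:
R = {0,4}
  0: b→4  [deg 1]
  4: tau→0  [deg 1]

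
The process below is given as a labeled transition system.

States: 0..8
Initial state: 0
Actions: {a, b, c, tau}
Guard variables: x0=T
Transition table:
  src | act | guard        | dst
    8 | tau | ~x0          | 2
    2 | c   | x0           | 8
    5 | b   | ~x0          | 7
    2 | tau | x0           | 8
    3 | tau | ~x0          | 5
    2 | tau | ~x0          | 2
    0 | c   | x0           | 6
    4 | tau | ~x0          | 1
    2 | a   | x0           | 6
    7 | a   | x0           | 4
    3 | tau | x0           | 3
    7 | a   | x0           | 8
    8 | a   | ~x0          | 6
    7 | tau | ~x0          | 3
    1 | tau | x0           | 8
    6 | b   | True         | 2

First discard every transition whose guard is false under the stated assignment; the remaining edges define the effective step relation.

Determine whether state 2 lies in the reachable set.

Answer: REACHABLE

Working:
9 transition(s) survive guard evaluation.
depth 0: {0}
depth 1: {6}  now seen {0,6}
depth 2: {2}  now seen {0,2,6}
depth 3: {8}  now seen {0,2,6,8}
Reach set: {0,2,6,8}
witness 2: c·b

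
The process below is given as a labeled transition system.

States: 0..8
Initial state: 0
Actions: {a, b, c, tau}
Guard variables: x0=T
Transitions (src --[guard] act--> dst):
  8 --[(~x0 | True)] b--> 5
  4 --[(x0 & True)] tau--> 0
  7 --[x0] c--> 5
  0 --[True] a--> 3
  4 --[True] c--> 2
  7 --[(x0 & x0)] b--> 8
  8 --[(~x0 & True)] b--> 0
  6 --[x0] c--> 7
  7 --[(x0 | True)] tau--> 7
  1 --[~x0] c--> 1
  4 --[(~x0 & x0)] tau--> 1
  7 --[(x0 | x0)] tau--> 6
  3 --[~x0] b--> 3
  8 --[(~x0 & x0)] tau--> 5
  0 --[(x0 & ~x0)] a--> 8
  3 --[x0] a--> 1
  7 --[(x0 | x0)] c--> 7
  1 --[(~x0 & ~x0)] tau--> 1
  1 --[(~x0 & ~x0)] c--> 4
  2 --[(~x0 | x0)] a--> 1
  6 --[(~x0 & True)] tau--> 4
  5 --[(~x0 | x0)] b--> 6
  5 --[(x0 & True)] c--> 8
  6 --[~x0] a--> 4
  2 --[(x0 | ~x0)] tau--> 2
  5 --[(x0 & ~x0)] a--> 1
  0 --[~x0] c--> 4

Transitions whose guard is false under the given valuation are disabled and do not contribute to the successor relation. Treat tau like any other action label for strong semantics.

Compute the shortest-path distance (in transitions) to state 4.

Answer: UNREACHABLE

Working:
Breadth-first toward 4:
  Layer 0: {0}
  Layer 1: {3}
  Layer 2: {1}
4 never appears.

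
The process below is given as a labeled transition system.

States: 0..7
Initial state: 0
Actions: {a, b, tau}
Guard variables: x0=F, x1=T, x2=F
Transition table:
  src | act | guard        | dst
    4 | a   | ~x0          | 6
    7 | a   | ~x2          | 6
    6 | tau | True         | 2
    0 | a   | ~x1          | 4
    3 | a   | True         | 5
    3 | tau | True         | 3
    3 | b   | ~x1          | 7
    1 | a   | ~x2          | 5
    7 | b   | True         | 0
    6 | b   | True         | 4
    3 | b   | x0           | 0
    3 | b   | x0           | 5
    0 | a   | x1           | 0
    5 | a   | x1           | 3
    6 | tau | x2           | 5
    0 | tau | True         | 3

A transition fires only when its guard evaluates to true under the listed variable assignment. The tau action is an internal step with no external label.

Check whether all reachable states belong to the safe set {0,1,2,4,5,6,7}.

Inv-set: {0,1,2,4,5,6,7}
Reachable = {0,3,5}
  0: ok
  3: VIOLATES
  5: ok
counterexample path to 3: tau

Answer: INVARIANT VIOLATED at state 3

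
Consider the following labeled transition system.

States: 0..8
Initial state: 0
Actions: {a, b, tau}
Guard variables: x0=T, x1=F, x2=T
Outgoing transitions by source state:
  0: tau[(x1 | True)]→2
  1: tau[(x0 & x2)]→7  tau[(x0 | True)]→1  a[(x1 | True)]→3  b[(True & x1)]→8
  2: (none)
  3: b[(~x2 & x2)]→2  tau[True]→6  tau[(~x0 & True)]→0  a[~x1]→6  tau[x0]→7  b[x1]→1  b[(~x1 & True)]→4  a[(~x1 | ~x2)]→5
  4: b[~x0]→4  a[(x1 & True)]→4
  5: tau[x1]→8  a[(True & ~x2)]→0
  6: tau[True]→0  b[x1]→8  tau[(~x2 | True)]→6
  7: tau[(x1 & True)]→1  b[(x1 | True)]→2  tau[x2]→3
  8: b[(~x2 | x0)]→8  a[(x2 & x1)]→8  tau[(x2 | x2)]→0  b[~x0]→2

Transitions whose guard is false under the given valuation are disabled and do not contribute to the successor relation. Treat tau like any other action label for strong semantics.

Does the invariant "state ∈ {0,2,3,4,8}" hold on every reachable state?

Safe = {0,2,3,4,8}
R = {0,2}
  0: ✓
  2: ✓

Answer: INVARIANT HOLDS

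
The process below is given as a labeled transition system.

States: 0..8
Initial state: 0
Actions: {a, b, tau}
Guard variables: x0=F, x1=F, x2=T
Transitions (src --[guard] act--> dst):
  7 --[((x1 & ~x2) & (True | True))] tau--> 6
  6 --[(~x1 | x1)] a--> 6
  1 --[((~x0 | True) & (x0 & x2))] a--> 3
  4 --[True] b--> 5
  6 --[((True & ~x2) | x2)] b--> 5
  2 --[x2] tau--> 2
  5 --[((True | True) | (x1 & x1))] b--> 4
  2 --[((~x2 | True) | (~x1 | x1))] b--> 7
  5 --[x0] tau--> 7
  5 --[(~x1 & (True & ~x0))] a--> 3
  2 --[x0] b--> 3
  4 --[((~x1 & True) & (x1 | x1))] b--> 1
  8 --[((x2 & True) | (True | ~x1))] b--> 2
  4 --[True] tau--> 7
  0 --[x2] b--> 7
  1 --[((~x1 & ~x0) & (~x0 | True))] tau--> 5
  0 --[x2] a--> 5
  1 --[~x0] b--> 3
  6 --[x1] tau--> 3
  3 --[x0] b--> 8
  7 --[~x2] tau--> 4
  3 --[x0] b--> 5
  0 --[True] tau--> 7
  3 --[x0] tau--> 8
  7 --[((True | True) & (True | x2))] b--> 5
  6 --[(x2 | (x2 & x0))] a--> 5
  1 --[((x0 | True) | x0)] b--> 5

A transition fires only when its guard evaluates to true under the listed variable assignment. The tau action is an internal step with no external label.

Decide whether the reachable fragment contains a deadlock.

Answer: DEADLOCK at state 3

Analysis:
Reachable = {0,3,4,5,7}
  0: a→5  b→7  tau→7  [deg 3]
  3: ∅  [STUCK]
  4: b→5  tau→7  [deg 2]
  5: a→3  b→4  [deg 2]
  7: b→5  [deg 1]
witness 3: a·a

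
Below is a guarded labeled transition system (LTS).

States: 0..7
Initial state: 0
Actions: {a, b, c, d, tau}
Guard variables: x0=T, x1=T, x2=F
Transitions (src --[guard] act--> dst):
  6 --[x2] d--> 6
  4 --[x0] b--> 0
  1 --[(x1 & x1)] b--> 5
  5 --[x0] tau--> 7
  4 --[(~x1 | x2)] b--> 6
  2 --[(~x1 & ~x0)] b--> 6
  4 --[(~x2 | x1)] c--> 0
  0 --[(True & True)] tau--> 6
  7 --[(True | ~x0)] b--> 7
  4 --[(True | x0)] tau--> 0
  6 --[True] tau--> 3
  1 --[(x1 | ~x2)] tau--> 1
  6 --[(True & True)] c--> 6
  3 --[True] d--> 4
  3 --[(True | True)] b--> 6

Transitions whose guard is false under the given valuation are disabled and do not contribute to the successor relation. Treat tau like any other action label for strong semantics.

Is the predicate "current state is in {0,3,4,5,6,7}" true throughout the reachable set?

Answer: INVARIANT HOLDS

Analysis:
Allowed set {0,3,4,5,6,7}
R = {0,3,4,6}
  0: ✓
  3: ✓
  4: ✓
  6: ✓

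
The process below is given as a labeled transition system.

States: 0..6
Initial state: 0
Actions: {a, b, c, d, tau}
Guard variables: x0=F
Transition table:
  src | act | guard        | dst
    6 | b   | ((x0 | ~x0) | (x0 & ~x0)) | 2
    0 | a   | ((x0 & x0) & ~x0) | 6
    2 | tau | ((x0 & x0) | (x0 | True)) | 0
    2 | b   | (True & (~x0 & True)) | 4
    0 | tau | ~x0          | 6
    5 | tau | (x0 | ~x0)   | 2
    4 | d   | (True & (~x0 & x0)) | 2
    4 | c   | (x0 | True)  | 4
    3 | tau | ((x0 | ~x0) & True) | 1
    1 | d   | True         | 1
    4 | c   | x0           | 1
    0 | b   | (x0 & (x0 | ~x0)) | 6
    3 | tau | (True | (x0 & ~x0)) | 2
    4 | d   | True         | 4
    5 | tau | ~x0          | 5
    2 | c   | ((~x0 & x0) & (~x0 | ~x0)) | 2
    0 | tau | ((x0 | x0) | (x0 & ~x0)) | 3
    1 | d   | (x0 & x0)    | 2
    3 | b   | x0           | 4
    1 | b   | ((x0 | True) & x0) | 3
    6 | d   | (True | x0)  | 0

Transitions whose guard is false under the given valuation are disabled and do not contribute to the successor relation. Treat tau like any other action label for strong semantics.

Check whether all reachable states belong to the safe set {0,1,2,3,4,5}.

Answer: INVARIANT VIOLATED at state 6

Working:
Safe = {0,1,2,3,4,5}
R = {0,2,4,6}
  0: safe
  2: safe
  4: safe
  6: outside
reach 6 via tau — violates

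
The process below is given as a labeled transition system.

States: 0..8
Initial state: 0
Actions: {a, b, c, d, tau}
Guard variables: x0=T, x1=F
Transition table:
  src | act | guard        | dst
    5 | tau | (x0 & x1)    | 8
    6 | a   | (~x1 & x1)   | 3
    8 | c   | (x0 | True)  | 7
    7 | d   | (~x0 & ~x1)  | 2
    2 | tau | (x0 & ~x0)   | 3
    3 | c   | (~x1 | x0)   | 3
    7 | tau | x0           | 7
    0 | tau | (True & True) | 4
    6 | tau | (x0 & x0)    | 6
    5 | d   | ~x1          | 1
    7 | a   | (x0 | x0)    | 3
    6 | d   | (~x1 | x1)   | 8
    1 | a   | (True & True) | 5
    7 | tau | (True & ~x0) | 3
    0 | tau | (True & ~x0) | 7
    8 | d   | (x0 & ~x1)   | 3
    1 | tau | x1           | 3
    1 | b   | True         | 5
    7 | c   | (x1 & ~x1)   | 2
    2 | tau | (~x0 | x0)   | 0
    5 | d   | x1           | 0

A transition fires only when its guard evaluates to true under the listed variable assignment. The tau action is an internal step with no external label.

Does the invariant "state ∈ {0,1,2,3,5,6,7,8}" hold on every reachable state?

Allowed set {0,1,2,3,5,6,7,8}
Reach set: {0,4}
  0: ✓
  4: VIOLATES
counterexample path to 4: tau

Answer: INVARIANT VIOLATED at state 4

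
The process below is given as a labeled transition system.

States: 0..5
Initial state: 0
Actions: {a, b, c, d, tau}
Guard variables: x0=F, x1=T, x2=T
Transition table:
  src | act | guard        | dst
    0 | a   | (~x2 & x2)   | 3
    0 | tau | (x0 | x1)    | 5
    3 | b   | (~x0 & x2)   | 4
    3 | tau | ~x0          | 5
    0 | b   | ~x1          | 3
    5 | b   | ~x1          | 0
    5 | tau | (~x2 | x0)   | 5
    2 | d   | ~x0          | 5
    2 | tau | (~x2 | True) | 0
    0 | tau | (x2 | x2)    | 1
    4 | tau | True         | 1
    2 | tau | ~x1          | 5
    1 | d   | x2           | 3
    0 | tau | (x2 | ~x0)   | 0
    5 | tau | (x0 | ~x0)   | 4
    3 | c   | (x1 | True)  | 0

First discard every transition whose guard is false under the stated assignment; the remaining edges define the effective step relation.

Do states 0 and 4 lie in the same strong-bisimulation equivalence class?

Answer: NOT BISIMILAR

Trace:
Compute ~ classes (split until stable):
  π0 = {{0,1,2,3,4,5}}
  π1 = {{0,4,5},{1},{2},{3}}
  π2 = {{0},{1},{2},{3},{4},{5}}
stable after 3 split(s): 6 block(s)
[0]={0}  [4]={4}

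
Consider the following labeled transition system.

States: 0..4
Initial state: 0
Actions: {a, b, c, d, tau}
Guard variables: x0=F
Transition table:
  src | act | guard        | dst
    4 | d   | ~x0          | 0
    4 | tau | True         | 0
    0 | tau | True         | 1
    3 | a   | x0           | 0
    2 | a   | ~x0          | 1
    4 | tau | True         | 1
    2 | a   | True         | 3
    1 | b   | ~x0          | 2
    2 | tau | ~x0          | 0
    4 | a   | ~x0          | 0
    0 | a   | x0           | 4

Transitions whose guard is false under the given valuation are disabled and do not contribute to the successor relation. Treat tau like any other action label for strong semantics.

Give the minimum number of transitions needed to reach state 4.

Answer: UNREACHABLE

Trace:
BFS to 4:
  L0 = {0}
  L1 = {1}
  L2 = {2}
  L3 = {3}
4 never appears.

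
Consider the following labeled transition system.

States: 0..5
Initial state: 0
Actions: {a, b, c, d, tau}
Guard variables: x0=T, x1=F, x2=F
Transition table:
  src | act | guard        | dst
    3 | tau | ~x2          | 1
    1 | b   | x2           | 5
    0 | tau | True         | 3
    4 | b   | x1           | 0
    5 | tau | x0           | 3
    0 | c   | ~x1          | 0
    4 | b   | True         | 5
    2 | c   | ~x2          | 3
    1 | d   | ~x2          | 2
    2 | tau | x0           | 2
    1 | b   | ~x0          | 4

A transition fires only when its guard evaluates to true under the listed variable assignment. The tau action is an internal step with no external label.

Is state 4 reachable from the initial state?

Guard filter leaves 8 enabled edge(s).
depth 0: {0}
depth 1: {3}  cumulative {0,3}
depth 2: {1}  cumulative {0,1,3}
depth 3: {2}  cumulative {0,1,2,3}
Reach set: {0,1,2,3}

Answer: UNREACHABLE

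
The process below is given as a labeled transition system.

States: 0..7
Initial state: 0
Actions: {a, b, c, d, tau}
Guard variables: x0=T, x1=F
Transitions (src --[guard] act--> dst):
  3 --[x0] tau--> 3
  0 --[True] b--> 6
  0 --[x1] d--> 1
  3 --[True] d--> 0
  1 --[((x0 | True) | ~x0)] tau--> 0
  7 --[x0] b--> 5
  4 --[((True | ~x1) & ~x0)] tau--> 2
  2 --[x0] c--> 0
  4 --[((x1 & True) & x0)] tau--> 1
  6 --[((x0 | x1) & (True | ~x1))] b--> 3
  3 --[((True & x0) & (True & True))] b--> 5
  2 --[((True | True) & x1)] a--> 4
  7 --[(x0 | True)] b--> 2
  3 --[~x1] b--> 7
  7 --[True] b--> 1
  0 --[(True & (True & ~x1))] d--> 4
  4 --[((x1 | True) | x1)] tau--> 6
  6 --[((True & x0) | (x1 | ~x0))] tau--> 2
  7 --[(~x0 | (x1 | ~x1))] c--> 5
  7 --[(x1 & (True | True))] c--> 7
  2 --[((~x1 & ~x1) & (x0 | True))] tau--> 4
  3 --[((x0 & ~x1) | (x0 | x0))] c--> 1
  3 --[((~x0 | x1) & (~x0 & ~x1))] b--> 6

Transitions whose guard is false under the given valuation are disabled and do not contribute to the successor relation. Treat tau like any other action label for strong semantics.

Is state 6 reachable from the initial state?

Answer: REACHABLE

Working:
After dropping false guards: 17 live edges.
depth 0: {0}
depth 1: {4,6}  now seen {0,4,6}
depth 2: {2,3}  now seen {0,2,3,4,6}
depth 3: {1,5,7}  now seen {0,1,2,3,4,5,6,7}
Reachable = {0,1,2,3,4,5,6,7}
Path to 6: b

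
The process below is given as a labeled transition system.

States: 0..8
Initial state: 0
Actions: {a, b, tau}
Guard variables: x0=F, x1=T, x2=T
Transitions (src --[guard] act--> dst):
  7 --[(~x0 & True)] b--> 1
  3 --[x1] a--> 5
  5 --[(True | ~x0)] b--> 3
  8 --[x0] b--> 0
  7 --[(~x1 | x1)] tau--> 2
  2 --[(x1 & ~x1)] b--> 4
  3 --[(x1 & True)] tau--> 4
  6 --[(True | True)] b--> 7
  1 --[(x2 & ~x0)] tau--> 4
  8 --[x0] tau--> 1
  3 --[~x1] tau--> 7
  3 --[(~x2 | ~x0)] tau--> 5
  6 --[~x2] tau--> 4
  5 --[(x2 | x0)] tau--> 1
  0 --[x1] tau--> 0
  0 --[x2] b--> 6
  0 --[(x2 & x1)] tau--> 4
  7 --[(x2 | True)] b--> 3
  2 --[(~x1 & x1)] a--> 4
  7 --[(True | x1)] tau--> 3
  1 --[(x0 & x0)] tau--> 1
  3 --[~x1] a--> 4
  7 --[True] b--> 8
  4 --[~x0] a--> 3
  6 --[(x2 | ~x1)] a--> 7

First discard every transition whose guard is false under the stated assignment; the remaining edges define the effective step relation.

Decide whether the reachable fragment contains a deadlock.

Answer: DEADLOCK at state 2

Analysis:
R = {0,1,2,3,4,5,6,7,8}
  0: b→6  tau→0  tau→4  [deg 3]
  1: tau→4  [deg 1]
  2: ∅  [no exit]
  3: a→5  tau→4  tau→5  [deg 3]
  4: a→3  [deg 1]
  5: b→3  tau→1  [deg 2]
  6: a→7  b→7  [deg 2]
  7: b→1  b→3  b→8  tau→2  tau→3  [deg 5]
  8: ∅  [no exit]
Path to 2: b·b·tau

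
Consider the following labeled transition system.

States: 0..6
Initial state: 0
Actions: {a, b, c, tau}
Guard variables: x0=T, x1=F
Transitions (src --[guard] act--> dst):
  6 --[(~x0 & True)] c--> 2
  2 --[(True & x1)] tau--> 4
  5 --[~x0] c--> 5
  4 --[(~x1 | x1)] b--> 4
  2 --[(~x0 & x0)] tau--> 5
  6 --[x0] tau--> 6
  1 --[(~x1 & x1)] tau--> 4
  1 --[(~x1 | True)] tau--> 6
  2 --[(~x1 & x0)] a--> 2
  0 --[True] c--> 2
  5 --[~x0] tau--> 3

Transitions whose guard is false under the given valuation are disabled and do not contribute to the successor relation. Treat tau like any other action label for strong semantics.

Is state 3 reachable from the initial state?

Answer: UNREACHABLE

Analysis:
Guard filter leaves 5 enabled edge(s).
Layer 0: {0}
Layer 1: {2}  total {0,2}
Reach set: {0,2}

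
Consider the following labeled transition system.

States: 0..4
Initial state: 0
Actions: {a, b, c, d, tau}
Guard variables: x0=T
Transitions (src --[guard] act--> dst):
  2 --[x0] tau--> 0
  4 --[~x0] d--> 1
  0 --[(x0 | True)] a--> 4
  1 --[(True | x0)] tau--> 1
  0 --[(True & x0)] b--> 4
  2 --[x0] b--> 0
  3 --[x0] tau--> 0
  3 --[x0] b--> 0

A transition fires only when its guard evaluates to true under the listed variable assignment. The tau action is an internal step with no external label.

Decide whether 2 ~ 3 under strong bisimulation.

Bisimulation quotient by refinement:
  π0 = {{0,1,2,3,4}}
  π1 = {{0},{1},{2,3},{4}}
stable after 2 split(s): 4 block(s)
[2]={2,3}  [3]={2,3}

Answer: BISIMILAR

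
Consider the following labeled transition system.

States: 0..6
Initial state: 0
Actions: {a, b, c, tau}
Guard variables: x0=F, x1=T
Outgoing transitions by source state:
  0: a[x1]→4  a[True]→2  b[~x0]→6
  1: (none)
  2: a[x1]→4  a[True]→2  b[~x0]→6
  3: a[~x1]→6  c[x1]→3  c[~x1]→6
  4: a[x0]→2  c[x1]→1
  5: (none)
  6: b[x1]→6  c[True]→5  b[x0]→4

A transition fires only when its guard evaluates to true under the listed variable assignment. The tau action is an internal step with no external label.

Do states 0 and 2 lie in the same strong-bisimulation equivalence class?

Answer: BISIMILAR

Working:
Compute ~ classes (split until stable):
  round 0: {{0,1,2,3,4,5,6}}
  round 1: {{0,2},{1,5},{3,4},{6}}
  round 2: {{0,2},{1,5},{3},{4},{6}}
5 equivalence class(es) (converged in 3)
class of 0: {0,2}; class of 2: {0,2}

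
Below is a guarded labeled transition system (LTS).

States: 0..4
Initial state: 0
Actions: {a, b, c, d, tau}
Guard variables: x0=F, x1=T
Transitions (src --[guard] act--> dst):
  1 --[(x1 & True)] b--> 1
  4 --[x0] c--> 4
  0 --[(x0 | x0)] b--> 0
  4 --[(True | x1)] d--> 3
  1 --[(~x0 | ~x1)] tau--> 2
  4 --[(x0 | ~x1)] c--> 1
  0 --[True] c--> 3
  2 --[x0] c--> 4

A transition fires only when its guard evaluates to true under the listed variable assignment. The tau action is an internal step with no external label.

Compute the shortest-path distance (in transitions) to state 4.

BFS to 4:
  L0 = {0}
  L1 = {3}
4 never appears.

Answer: UNREACHABLE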